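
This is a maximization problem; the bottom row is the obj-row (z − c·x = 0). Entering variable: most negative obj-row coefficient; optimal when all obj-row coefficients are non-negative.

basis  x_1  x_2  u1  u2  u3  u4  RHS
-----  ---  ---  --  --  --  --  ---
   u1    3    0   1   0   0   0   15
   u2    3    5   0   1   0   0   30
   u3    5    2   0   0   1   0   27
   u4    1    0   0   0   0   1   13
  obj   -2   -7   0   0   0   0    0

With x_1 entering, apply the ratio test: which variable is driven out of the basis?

Column x_1 entries and ratios — u1: 15/3 = 5; u2: 30/3 = 10; u3: 27/5 = 27/5; u4: 13/1 = 13.
Smallest ratio is 5 in the row of u1, so u1 leaves.

u1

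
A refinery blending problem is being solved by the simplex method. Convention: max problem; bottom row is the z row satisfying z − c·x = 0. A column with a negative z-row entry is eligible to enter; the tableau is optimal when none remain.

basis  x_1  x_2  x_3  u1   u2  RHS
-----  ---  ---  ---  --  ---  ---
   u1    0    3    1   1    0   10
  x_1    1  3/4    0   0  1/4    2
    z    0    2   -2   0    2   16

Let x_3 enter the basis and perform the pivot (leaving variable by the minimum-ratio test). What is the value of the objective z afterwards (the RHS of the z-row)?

Ratio test on column x_3 — row 1: 10/1 = 10; row 2: entry 0 ≤ 0. Minimum is 10 at row 1 (u1 leaves); pivot element 1.
Pivot on row 1; the z-row RHS becomes 16 − (-2)·10 = 36.

36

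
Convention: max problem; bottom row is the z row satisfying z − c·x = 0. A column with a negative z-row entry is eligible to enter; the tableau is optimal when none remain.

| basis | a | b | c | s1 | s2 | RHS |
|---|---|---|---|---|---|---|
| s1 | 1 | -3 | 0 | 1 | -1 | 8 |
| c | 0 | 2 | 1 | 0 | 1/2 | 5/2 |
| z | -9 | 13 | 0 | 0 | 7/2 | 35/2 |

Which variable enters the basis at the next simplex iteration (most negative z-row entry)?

Negative z-row entries: a: -9.
The most negative is -9 in column a, so a enters.

a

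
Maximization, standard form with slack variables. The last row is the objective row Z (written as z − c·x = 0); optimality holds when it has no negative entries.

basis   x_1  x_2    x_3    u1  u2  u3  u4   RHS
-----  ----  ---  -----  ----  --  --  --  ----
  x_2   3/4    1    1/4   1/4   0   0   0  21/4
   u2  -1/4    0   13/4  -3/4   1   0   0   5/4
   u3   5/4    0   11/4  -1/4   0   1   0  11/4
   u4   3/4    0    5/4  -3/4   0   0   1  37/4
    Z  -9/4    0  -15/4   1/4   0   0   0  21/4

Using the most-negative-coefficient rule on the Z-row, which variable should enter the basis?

Negative Z-row entries: x_1: -9/4, x_3: -15/4.
The most negative is -15/4 in column x_3, so x_3 enters.

x_3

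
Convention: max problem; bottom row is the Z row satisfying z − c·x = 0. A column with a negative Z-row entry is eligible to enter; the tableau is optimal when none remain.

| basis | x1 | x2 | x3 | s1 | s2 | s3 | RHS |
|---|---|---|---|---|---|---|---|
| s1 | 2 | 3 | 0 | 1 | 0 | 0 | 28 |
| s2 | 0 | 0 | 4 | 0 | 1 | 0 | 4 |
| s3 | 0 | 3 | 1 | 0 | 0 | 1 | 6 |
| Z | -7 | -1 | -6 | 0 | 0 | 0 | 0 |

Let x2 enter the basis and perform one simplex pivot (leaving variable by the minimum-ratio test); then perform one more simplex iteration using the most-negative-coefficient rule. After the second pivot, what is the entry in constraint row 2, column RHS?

Ratio test on column x2 — row 1: 28/3 = 28/3; row 2: entry 0 ≤ 0; row 3: 6/3 = 2. Minimum is 2 at row 3 (s3 leaves); pivot element 3.
Divide row 3 by 3; eliminate column x2 from the other rows.
Second iteration: most negative Z-row entry is -7 in column x1, so x1 enters.
Ratio test on column x1 — row 1: 22/2 = 11; row 2: entry 0 ≤ 0; row 3: entry 0 ≤ 0. Minimum is 11 at row 1 (s1 leaves); pivot element 2.
Divide row 1 by 2; eliminate column x1 from the other rows.
After both pivots, the entry at constraint row 2, column RHS is 4.

4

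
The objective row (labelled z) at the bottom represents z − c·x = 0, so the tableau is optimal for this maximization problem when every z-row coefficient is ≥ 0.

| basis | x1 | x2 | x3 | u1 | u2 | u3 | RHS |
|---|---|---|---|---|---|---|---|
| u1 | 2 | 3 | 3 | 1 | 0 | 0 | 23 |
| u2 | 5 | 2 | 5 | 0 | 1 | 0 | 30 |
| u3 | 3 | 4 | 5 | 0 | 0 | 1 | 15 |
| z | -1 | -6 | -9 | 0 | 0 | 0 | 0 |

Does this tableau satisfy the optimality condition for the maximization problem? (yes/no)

no

The z-row has a negative entry -9 in column x3, so it is not optimal.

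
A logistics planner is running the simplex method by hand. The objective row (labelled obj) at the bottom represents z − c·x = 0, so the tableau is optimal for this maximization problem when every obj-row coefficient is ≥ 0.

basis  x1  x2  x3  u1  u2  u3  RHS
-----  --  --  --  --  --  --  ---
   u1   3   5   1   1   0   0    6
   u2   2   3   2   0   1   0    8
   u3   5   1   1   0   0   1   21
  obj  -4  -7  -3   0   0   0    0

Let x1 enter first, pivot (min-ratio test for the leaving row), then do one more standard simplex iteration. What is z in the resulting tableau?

Ratio test on column x1 — row 1: 6/3 = 2; row 2: 8/2 = 4; row 3: 21/5 = 21/5. Minimum is 2 at row 1 (u1 leaves); pivot element 3.
Pivot on row 1; the obj-row RHS becomes 0 − (-4)·2 = 8.
Next entering variable (most negative obj-row entry -5/3): x3.
Ratio test on column x3 — row 1: 2/(1/3) = 6; row 2: 4/(4/3) = 3; row 3: entry -2/3 ≤ 0. Minimum is 3 at row 2 (u2 leaves); pivot element 4/3.
After the second pivot the obj-row RHS is 8 − (-5/3)·3 = 13.

13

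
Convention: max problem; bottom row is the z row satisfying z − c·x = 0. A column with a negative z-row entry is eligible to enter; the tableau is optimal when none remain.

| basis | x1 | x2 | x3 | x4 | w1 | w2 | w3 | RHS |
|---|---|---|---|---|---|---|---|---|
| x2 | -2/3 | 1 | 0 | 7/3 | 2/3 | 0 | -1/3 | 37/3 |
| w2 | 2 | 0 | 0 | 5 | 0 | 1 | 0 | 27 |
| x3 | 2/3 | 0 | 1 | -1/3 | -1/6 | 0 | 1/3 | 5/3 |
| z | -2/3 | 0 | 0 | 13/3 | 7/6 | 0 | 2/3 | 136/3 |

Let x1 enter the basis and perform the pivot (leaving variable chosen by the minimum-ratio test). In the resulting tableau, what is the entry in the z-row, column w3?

Ratio test on column x1 — row 1: entry -2/3 ≤ 0; row 2: 27/2 = 27/2; row 3: (5/3)/(2/3) = 5/2. Minimum is 5/2 at row 3 (x3 leaves); pivot element 2/3.
Divide row 3 by 2/3; eliminate column x1 from the other rows.
z-row update in column w3: 2/3 − (-2/3)·(1/2) = 1.

1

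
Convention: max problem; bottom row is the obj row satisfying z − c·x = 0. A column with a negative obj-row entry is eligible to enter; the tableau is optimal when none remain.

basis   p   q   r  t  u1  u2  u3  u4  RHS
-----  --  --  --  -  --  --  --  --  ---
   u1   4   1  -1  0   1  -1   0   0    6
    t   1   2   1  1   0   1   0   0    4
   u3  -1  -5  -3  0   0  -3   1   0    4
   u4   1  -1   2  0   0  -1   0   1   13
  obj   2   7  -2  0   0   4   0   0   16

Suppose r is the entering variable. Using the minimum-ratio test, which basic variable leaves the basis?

Column r entries and ratios — u1: -1 ≤ 0, skip; t: 4/1 = 4; u3: -3 ≤ 0, skip; u4: 13/2 = 13/2.
Smallest ratio is 4 in the row of t, so t leaves.

t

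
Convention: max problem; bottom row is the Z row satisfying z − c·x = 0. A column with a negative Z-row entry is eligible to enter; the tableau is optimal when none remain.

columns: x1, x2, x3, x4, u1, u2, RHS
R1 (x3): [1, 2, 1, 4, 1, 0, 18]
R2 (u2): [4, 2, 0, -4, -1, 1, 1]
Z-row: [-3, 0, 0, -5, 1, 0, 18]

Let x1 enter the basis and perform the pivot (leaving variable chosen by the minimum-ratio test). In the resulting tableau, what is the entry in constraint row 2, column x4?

-1

Ratio test on column x1 — row 1: 18/1 = 18; row 2: 1/4 = 1/4. Minimum is 1/4 at row 2 (u2 leaves); pivot element 4.
Divide row 2 by 4; eliminate column x1 from the other rows.
In the new row 2, the x4 entry is the old entry divided by the pivot: (-4)/4 = -1.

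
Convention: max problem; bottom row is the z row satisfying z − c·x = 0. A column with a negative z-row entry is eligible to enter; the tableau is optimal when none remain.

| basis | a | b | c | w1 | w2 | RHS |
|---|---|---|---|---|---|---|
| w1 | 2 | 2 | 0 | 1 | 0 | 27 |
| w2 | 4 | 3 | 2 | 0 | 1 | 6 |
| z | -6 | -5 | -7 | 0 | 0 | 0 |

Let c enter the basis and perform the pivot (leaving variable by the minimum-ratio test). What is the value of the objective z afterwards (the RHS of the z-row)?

21

Ratio test on column c — row 1: entry 0 ≤ 0; row 2: 6/2 = 3. Minimum is 3 at row 2 (w2 leaves); pivot element 2.
Pivot on row 2; the z-row RHS becomes 0 − (-7)·3 = 21.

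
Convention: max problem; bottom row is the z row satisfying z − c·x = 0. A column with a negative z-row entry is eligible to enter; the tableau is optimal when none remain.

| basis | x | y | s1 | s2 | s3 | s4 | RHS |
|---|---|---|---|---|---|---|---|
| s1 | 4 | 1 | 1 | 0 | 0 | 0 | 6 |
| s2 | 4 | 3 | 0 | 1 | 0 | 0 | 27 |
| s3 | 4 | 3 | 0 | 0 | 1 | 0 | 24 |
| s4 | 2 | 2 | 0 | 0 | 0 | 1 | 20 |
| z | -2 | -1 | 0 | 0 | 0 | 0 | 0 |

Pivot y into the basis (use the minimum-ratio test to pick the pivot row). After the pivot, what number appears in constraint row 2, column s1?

-3

Ratio test on column y — row 1: 6/1 = 6; row 2: 27/3 = 9; row 3: 24/3 = 8; row 4: 20/2 = 10. Minimum is 6 at row 1 (s1 leaves); pivot element 1.
Divide row 1 by 1; eliminate column y from the other rows.
Row 2 update in column s1: 0 − 3·1 = -3.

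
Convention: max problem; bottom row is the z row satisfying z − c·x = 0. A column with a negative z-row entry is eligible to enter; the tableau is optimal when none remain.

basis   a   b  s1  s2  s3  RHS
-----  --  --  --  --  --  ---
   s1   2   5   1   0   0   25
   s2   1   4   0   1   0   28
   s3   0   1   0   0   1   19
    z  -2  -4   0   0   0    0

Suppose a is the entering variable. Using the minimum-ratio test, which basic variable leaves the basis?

s1

Column a entries and ratios — s1: 25/2 = 25/2; s2: 28/1 = 28; s3: 0 ≤ 0, skip.
Smallest ratio is 25/2 in the row of s1, so s1 leaves.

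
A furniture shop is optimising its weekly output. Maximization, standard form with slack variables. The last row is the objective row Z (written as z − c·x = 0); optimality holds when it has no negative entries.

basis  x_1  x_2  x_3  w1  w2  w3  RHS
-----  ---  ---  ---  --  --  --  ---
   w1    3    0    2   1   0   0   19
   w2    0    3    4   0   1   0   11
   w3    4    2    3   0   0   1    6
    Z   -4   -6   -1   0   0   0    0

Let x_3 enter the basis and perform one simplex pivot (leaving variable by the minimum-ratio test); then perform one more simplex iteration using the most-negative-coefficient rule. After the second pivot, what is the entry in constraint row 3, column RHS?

Ratio test on column x_3 — row 1: 19/2 = 19/2; row 2: 11/4 = 11/4; row 3: 6/3 = 2. Minimum is 2 at row 3 (w3 leaves); pivot element 3.
Divide row 3 by 3; eliminate column x_3 from the other rows.
Second iteration: most negative Z-row entry is -16/3 in column x_2, so x_2 enters.
Ratio test on column x_2 — row 1: entry -4/3 ≤ 0; row 2: 3/(1/3) = 9; row 3: 2/(2/3) = 3. Minimum is 3 at row 3 (x_3 leaves); pivot element 2/3.
Divide row 3 by 2/3; eliminate column x_2 from the other rows.
After both pivots, the entry at constraint row 3, column RHS is 3.

3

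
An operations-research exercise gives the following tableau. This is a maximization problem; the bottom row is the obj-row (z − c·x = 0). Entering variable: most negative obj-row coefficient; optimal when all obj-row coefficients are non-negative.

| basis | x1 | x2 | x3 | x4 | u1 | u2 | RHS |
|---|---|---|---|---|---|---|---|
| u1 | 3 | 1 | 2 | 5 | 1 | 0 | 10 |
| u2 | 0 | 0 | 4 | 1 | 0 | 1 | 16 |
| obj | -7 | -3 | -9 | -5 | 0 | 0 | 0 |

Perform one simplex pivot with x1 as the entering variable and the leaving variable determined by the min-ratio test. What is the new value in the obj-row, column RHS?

Ratio test on column x1 — row 1: 10/3 = 10/3; row 2: entry 0 ≤ 0. Minimum is 10/3 at row 1 (u1 leaves); pivot element 3.
Divide row 1 by 3; eliminate column x1 from the other rows.
obj-row update in column RHS: 0 − (-7)·(10/3) = 70/3.

70/3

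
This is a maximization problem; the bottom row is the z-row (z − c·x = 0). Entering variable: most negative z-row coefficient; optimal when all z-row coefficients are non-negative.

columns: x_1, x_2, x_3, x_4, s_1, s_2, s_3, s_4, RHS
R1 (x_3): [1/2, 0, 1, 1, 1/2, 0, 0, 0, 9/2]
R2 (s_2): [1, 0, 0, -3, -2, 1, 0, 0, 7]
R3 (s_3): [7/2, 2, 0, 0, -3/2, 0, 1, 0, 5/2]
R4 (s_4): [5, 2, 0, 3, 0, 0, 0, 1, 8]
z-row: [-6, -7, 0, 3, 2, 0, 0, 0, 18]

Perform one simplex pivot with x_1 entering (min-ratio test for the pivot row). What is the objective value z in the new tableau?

156/7

Ratio test on column x_1 — row 1: (9/2)/(1/2) = 9; row 2: 7/1 = 7; row 3: (5/2)/(7/2) = 5/7; row 4: 8/5 = 8/5. Minimum is 5/7 at row 3 (s_3 leaves); pivot element 7/2.
Pivot on row 3; the z-row RHS becomes 18 − (-6)·(5/7) = 156/7.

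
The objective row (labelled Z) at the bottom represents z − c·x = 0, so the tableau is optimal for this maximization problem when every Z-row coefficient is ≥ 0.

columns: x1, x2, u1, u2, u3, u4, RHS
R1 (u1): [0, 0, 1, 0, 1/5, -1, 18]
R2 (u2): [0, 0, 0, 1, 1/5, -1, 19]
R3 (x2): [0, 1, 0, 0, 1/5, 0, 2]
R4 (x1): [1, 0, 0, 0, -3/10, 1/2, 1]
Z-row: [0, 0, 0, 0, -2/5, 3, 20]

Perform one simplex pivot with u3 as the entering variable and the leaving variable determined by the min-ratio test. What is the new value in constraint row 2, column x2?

-1

Ratio test on column u3 — row 1: 18/(1/5) = 90; row 2: 19/(1/5) = 95; row 3: 2/(1/5) = 10; row 4: entry -3/10 ≤ 0. Minimum is 10 at row 3 (x2 leaves); pivot element 1/5.
Divide row 3 by 1/5; eliminate column u3 from the other rows.
Row 2 update in column x2: 0 − (1/5)·5 = -1.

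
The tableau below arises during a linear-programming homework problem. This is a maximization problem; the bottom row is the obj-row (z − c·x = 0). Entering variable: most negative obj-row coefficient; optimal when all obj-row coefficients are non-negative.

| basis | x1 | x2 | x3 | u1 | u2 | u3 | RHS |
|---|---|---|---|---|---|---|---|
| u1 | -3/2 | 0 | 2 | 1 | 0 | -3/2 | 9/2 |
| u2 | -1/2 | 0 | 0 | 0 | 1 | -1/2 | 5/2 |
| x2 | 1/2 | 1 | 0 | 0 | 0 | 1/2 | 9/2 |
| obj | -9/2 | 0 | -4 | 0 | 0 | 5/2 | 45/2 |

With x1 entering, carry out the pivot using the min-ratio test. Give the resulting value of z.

Ratio test on column x1 — row 1: entry -3/2 ≤ 0; row 2: entry -1/2 ≤ 0; row 3: (9/2)/(1/2) = 9. Minimum is 9 at row 3 (x2 leaves); pivot element 1/2.
Pivot on row 3; the obj-row RHS becomes 45/2 − (-9/2)·9 = 63.

63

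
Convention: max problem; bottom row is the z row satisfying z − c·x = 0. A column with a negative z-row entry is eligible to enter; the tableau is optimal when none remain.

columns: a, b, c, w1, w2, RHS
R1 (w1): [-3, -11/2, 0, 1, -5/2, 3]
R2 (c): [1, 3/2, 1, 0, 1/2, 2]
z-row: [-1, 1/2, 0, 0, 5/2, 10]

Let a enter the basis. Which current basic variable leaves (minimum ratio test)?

c

Column a entries and ratios — w1: -3 ≤ 0, skip; c: 2/1 = 2.
Smallest ratio is 2 in the row of c, so c leaves.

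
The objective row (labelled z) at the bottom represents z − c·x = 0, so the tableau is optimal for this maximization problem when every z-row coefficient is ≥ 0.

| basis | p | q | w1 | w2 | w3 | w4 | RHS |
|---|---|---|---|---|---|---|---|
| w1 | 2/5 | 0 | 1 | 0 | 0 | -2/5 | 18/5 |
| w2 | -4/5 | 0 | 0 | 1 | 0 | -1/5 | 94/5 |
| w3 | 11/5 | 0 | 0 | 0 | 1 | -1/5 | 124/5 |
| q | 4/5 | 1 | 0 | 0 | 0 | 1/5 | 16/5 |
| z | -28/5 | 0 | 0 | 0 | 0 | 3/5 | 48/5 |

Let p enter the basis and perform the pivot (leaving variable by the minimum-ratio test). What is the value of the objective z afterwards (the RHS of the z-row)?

Ratio test on column p — row 1: (18/5)/(2/5) = 9; row 2: entry -4/5 ≤ 0; row 3: (124/5)/(11/5) = 124/11; row 4: (16/5)/(4/5) = 4. Minimum is 4 at row 4 (q leaves); pivot element 4/5.
Pivot on row 4; the z-row RHS becomes 48/5 − (-28/5)·4 = 32.

32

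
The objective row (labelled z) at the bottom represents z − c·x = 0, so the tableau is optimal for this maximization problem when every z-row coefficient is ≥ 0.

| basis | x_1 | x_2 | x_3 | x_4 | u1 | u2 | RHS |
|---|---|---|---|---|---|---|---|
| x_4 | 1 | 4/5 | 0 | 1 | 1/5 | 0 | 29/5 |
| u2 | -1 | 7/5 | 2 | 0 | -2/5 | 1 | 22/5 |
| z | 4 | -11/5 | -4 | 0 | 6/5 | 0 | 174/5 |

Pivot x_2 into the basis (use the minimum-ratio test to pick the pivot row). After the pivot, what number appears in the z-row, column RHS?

Ratio test on column x_2 — row 1: (29/5)/(4/5) = 29/4; row 2: (22/5)/(7/5) = 22/7. Minimum is 22/7 at row 2 (u2 leaves); pivot element 7/5.
Divide row 2 by 7/5; eliminate column x_2 from the other rows.
z-row update in column RHS: 174/5 − (-11/5)·(22/7) = 292/7.

292/7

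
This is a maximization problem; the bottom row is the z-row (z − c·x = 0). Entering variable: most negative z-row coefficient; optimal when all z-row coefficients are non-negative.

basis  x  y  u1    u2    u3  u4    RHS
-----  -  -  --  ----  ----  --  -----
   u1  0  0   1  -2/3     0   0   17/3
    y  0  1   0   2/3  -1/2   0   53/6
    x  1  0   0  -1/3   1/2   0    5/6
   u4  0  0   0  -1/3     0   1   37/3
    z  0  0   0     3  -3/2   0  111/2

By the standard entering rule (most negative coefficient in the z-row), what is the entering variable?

Negative z-row entries: u3: -3/2.
The most negative is -3/2 in column u3, so u3 enters.

u3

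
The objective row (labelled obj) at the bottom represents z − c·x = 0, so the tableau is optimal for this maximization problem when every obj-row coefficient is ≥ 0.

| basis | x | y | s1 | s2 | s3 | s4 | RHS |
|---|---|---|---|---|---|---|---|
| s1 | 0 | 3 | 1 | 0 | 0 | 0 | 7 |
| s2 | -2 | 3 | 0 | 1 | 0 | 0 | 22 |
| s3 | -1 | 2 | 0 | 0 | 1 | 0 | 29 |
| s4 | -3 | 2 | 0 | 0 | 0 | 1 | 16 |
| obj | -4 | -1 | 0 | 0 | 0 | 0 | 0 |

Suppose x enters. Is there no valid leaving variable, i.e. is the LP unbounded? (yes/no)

yes

Every constraint-row entry in column x is ≤ 0, so increasing x is unbounded.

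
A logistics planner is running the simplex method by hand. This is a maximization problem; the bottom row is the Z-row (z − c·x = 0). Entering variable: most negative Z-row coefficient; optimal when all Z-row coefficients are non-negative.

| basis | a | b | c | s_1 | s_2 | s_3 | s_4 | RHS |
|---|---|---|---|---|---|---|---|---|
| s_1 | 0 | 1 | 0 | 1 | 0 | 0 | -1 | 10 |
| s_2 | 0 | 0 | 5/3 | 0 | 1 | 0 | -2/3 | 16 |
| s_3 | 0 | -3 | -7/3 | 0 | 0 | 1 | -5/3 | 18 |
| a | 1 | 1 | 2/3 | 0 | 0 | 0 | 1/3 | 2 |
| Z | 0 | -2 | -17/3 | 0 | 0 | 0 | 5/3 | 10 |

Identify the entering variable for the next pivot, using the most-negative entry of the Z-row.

c

Negative Z-row entries: b: -2, c: -17/3.
The most negative is -17/3 in column c, so c enters.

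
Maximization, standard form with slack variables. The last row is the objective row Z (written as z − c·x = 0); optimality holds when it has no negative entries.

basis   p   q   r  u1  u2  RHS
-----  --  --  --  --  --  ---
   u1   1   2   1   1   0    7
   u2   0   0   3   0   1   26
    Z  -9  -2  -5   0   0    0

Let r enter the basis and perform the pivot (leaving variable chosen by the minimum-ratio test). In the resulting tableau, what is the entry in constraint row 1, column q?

Ratio test on column r — row 1: 7/1 = 7; row 2: 26/3 = 26/3. Minimum is 7 at row 1 (u1 leaves); pivot element 1.
Divide row 1 by 1; eliminate column r from the other rows.
In the new row 1, the q entry is the old entry divided by the pivot: 2/1 = 2.

2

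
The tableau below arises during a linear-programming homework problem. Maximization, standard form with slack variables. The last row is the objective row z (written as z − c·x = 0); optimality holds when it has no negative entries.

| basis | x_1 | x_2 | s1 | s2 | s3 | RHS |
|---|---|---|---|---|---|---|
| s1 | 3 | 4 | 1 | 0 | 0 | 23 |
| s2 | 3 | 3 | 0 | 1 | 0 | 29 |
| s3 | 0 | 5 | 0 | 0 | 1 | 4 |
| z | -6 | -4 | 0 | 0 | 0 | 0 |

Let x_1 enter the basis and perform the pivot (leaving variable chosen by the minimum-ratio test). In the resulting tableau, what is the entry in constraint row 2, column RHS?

6

Ratio test on column x_1 — row 1: 23/3 = 23/3; row 2: 29/3 = 29/3; row 3: entry 0 ≤ 0. Minimum is 23/3 at row 1 (s1 leaves); pivot element 3.
Divide row 1 by 3; eliminate column x_1 from the other rows.
Row 2 update in column RHS: 29 − 3·(23/3) = 6.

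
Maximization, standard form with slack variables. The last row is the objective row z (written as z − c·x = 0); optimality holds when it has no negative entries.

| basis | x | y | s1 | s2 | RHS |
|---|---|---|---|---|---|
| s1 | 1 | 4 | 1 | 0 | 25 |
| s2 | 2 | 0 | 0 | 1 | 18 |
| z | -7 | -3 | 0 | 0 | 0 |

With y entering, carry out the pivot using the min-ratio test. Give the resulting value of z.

Ratio test on column y — row 1: 25/4 = 25/4; row 2: entry 0 ≤ 0. Minimum is 25/4 at row 1 (s1 leaves); pivot element 4.
Pivot on row 1; the z-row RHS becomes 0 − (-3)·(25/4) = 75/4.

75/4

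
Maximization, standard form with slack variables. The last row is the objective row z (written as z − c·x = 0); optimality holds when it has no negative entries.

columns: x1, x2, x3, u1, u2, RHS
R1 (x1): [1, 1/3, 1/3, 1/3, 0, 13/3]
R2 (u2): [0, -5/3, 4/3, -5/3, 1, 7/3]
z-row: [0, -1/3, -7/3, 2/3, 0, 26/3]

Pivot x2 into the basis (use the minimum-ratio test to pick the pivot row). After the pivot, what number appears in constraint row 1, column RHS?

13

Ratio test on column x2 — row 1: (13/3)/(1/3) = 13; row 2: entry -5/3 ≤ 0. Minimum is 13 at row 1 (x1 leaves); pivot element 1/3.
Divide row 1 by 1/3; eliminate column x2 from the other rows.
In the new row 1, the RHS entry is the old entry divided by the pivot: (13/3)/(1/3) = 13.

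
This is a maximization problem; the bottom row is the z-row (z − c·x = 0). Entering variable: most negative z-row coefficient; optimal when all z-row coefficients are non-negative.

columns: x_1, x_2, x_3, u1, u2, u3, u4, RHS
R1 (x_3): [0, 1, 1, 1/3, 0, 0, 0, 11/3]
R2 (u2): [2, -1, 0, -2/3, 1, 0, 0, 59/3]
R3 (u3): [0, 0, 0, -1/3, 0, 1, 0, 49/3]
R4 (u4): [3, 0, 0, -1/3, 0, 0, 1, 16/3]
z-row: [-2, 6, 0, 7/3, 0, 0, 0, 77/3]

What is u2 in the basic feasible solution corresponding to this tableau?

u2 is basic (row 2); its value is the RHS of that row, 59/3.

59/3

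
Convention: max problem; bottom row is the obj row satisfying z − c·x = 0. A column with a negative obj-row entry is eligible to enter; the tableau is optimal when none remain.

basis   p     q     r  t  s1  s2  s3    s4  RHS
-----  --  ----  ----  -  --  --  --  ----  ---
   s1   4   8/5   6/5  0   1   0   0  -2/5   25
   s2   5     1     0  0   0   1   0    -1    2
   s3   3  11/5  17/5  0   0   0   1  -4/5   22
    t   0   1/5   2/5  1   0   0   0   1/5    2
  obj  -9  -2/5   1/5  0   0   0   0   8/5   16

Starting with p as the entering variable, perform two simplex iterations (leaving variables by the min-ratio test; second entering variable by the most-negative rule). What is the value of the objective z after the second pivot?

Ratio test on column p — row 1: 25/4 = 25/4; row 2: 2/5 = 2/5; row 3: 22/3 = 22/3; row 4: entry 0 ≤ 0. Minimum is 2/5 at row 2 (s2 leaves); pivot element 5.
Pivot on row 2; the obj-row RHS becomes 16 − (-9)·(2/5) = 98/5.
Next entering variable (most negative obj-row entry -1/5): s4.
Ratio test on column s4 — row 1: (117/5)/(2/5) = 117/2; row 2: entry -1/5 ≤ 0; row 3: entry -1/5 ≤ 0; row 4: 2/(1/5) = 10. Minimum is 10 at row 4 (t leaves); pivot element 1/5.
After the second pivot the obj-row RHS is 98/5 − (-1/5)·10 = 108/5.

108/5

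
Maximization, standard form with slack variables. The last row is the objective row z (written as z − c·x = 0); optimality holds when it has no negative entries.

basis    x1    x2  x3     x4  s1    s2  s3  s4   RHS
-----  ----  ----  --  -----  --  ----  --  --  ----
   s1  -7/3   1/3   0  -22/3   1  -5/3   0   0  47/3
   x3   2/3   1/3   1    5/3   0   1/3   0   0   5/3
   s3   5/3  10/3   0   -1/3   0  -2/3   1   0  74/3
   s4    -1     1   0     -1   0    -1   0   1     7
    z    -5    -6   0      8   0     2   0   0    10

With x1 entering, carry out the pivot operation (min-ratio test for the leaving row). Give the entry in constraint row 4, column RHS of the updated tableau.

Ratio test on column x1 — row 1: entry -7/3 ≤ 0; row 2: (5/3)/(2/3) = 5/2; row 3: (74/3)/(5/3) = 74/5; row 4: entry -1 ≤ 0. Minimum is 5/2 at row 2 (x3 leaves); pivot element 2/3.
Divide row 2 by 2/3; eliminate column x1 from the other rows.
Row 4 update in column RHS: 7 − (-1)·(5/2) = 19/2.

19/2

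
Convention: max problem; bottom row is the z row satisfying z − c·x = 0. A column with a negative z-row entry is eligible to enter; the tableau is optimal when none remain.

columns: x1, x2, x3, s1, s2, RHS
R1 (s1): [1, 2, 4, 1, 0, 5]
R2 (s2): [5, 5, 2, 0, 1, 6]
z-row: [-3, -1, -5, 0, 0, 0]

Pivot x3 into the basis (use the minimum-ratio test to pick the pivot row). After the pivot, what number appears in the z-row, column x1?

-7/4

Ratio test on column x3 — row 1: 5/4 = 5/4; row 2: 6/2 = 3. Minimum is 5/4 at row 1 (s1 leaves); pivot element 4.
Divide row 1 by 4; eliminate column x3 from the other rows.
z-row update in column x1: -3 − (-5)·(1/4) = -7/4.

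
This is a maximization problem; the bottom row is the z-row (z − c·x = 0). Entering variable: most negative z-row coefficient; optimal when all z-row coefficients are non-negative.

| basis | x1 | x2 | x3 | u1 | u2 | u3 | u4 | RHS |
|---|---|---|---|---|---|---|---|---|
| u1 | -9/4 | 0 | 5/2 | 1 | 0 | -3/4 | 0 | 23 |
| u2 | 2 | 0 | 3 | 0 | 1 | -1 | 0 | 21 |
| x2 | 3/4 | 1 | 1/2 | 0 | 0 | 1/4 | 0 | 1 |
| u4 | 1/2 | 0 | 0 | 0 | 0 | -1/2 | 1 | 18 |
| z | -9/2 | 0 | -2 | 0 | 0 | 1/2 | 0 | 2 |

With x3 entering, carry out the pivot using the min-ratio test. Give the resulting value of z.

Ratio test on column x3 — row 1: 23/(5/2) = 46/5; row 2: 21/3 = 7; row 3: 1/(1/2) = 2; row 4: entry 0 ≤ 0. Minimum is 2 at row 3 (x2 leaves); pivot element 1/2.
Pivot on row 3; the z-row RHS becomes 2 − (-2)·2 = 6.

6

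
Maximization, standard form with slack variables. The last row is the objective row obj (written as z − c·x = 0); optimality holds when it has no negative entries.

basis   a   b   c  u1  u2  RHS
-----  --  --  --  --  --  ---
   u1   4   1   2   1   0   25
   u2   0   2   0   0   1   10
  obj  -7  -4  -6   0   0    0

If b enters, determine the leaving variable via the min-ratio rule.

Column b entries and ratios — u1: 25/1 = 25; u2: 10/2 = 5.
Smallest ratio is 5 in the row of u2, so u2 leaves.

u2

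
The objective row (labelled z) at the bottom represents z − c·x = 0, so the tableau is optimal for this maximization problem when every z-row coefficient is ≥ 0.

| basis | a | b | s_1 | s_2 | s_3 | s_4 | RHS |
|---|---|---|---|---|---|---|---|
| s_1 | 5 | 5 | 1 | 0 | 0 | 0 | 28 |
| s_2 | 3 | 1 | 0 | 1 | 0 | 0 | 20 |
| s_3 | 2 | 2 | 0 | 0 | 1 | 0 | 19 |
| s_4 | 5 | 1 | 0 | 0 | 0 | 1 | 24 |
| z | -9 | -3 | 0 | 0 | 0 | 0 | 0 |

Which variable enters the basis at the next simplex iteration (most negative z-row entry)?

Negative z-row entries: a: -9, b: -3.
The most negative is -9 in column a, so a enters.

a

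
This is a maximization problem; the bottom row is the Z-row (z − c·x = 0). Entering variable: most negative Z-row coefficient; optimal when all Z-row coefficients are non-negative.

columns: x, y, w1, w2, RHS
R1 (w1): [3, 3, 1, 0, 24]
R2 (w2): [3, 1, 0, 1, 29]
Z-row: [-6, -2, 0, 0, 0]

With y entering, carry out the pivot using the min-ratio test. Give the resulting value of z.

Ratio test on column y — row 1: 24/3 = 8; row 2: 29/1 = 29. Minimum is 8 at row 1 (w1 leaves); pivot element 3.
Pivot on row 1; the Z-row RHS becomes 0 − (-2)·8 = 16.

16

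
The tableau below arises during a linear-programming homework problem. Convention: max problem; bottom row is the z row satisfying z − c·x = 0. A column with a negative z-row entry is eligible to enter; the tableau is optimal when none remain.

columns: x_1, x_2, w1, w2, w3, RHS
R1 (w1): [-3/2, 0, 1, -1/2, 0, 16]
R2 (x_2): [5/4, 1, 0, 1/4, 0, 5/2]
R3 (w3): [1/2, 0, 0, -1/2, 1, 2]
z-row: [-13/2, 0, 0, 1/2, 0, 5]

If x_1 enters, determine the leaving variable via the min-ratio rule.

Column x_1 entries and ratios — w1: -3/2 ≤ 0, skip; x_2: (5/2)/(5/4) = 2; w3: 2/(1/2) = 4.
Smallest ratio is 2 in the row of x_2, so x_2 leaves.

x_2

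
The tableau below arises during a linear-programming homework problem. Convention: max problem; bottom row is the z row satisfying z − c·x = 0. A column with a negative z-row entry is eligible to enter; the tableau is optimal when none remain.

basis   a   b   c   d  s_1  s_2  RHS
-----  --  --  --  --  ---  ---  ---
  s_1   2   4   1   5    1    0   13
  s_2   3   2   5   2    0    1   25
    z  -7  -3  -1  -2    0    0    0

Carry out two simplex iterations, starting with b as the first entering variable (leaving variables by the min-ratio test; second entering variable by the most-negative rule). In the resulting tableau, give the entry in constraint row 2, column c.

Ratio test on column b — row 1: 13/4 = 13/4; row 2: 25/2 = 25/2. Minimum is 13/4 at row 1 (s_1 leaves); pivot element 4.
Divide row 1 by 4; eliminate column b from the other rows.
Second iteration: most negative z-row entry is -11/2 in column a, so a enters.
Ratio test on column a — row 1: (13/4)/(1/2) = 13/2; row 2: (37/2)/2 = 37/4. Minimum is 13/2 at row 1 (b leaves); pivot element 1/2.
Divide row 1 by 1/2; eliminate column a from the other rows.
After both pivots, the entry at constraint row 2, column c is 7/2.

7/2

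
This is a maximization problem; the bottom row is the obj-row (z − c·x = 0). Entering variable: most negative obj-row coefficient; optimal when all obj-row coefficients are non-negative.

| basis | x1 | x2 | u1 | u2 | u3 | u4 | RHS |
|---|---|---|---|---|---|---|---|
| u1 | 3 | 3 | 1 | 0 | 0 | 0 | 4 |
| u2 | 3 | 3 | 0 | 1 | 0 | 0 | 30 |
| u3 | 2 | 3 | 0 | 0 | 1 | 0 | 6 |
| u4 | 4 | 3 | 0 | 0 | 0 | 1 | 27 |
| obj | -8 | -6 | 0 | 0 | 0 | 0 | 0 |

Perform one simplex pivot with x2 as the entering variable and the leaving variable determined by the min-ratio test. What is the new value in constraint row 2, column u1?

-1

Ratio test on column x2 — row 1: 4/3 = 4/3; row 2: 30/3 = 10; row 3: 6/3 = 2; row 4: 27/3 = 9. Minimum is 4/3 at row 1 (u1 leaves); pivot element 3.
Divide row 1 by 3; eliminate column x2 from the other rows.
Row 2 update in column u1: 0 − 3·(1/3) = -1.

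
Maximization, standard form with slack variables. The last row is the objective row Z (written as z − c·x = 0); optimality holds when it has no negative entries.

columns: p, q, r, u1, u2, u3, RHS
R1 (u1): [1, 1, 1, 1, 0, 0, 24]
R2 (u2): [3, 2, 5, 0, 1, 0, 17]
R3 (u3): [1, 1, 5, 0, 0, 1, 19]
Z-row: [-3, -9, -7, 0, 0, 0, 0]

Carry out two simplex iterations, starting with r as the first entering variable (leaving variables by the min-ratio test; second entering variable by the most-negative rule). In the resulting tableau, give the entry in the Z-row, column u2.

9/2

Ratio test on column r — row 1: 24/1 = 24; row 2: 17/5 = 17/5; row 3: 19/5 = 19/5. Minimum is 17/5 at row 2 (u2 leaves); pivot element 5.
Divide row 2 by 5; eliminate column r from the other rows.
Second iteration: most negative Z-row entry is -31/5 in column q, so q enters.
Ratio test on column q — row 1: (103/5)/(3/5) = 103/3; row 2: (17/5)/(2/5) = 17/2; row 3: entry -1 ≤ 0. Minimum is 17/2 at row 2 (r leaves); pivot element 2/5.
Divide row 2 by 2/5; eliminate column q from the other rows.
After both pivots, the entry at the Z-row, column u2 is 9/2.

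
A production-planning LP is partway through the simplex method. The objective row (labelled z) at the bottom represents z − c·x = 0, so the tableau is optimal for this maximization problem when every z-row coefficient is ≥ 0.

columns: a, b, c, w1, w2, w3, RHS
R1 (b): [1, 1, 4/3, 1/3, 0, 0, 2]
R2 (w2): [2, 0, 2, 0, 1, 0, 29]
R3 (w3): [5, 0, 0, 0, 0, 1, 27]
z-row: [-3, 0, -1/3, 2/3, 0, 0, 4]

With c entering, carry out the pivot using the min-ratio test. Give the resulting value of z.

Ratio test on column c — row 1: 2/(4/3) = 3/2; row 2: 29/2 = 29/2; row 3: entry 0 ≤ 0. Minimum is 3/2 at row 1 (b leaves); pivot element 4/3.
Pivot on row 1; the z-row RHS becomes 4 − (-1/3)·(3/2) = 9/2.

9/2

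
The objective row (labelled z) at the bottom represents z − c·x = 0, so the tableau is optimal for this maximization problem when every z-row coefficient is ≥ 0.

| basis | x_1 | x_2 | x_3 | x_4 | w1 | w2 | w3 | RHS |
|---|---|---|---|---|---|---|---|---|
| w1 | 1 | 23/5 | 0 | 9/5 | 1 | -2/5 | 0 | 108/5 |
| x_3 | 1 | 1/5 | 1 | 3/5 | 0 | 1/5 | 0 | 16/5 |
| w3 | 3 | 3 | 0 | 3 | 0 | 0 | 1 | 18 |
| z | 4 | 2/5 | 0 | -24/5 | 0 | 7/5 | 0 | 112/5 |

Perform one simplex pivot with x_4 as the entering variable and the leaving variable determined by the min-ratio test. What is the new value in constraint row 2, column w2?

Ratio test on column x_4 — row 1: (108/5)/(9/5) = 12; row 2: (16/5)/(3/5) = 16/3; row 3: 18/3 = 6. Minimum is 16/3 at row 2 (x_3 leaves); pivot element 3/5.
Divide row 2 by 3/5; eliminate column x_4 from the other rows.
In the new row 2, the w2 entry is the old entry divided by the pivot: (1/5)/(3/5) = 1/3.

1/3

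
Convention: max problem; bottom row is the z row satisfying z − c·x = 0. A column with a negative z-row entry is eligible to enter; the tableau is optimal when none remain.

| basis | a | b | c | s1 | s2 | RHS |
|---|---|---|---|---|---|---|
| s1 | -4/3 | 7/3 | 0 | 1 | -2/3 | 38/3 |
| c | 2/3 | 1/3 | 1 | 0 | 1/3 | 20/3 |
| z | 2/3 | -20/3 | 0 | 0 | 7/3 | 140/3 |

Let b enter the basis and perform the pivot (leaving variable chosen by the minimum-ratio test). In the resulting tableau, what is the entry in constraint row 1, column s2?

Ratio test on column b — row 1: (38/3)/(7/3) = 38/7; row 2: (20/3)/(1/3) = 20. Minimum is 38/7 at row 1 (s1 leaves); pivot element 7/3.
Divide row 1 by 7/3; eliminate column b from the other rows.
In the new row 1, the s2 entry is the old entry divided by the pivot: (-2/3)/(7/3) = -2/7.

-2/7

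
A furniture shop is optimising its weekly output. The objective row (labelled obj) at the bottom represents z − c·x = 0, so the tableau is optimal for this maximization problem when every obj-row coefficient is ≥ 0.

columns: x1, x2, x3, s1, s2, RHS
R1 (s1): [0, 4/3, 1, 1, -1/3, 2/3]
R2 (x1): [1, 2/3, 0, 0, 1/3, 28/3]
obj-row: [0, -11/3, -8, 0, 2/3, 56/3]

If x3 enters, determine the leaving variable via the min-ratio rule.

s1

Column x3 entries and ratios — s1: (2/3)/1 = 2/3; x1: 0 ≤ 0, skip.
Smallest ratio is 2/3 in the row of s1, so s1 leaves.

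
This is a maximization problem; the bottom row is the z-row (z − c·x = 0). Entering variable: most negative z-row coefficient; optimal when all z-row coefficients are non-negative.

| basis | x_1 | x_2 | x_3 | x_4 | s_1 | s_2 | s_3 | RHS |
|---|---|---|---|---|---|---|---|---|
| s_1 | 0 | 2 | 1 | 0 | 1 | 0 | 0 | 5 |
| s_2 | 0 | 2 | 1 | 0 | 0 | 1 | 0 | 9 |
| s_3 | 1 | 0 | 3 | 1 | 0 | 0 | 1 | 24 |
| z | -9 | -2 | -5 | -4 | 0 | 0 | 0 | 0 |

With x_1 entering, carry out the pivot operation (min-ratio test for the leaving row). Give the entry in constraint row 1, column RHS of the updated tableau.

Ratio test on column x_1 — row 1: entry 0 ≤ 0; row 2: entry 0 ≤ 0; row 3: 24/1 = 24. Minimum is 24 at row 3 (s_3 leaves); pivot element 1.
Divide row 3 by 1; eliminate column x_1 from the other rows.
Row 1 update in column RHS: 5 − 0·24 = 5.

5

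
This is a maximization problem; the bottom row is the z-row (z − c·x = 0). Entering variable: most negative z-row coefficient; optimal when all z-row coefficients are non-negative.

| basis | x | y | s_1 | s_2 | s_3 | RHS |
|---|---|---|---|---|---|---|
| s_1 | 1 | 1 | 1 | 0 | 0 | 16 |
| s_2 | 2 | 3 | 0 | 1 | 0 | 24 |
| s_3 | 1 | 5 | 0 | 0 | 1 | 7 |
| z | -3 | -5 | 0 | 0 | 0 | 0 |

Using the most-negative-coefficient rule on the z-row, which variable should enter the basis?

y

Negative z-row entries: x: -3, y: -5.
The most negative is -5 in column y, so y enters.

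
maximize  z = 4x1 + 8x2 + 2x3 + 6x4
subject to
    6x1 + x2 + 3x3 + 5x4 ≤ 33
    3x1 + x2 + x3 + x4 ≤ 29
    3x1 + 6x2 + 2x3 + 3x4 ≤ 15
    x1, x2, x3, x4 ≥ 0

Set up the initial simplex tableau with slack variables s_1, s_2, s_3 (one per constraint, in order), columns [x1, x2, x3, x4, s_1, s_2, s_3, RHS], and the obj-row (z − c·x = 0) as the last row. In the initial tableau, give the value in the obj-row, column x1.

-4

The obj-row carries the negated objective coefficients: the x1 entry is -4.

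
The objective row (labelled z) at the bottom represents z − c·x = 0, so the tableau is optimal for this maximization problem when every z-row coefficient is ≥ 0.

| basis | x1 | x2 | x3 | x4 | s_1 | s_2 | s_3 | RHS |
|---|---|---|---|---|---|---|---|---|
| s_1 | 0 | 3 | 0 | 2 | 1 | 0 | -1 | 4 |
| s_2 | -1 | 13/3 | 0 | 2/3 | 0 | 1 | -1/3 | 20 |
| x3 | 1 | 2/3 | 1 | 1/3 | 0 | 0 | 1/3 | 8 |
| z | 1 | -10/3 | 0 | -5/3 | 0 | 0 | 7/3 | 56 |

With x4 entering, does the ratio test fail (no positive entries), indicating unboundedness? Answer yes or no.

Column x4 has positive entries in row(s) 1, 2, 3, so the ratio test bounds it — not unbounded.

no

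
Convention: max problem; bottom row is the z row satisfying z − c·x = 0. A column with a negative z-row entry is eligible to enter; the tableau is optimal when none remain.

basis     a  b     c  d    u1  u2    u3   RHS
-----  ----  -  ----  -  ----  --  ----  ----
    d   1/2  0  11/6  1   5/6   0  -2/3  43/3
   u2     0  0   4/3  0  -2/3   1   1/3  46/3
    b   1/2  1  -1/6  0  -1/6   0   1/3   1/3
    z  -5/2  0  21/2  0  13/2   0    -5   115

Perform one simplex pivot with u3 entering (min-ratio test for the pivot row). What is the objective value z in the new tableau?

120

Ratio test on column u3 — row 1: entry -2/3 ≤ 0; row 2: (46/3)/(1/3) = 46; row 3: (1/3)/(1/3) = 1. Minimum is 1 at row 3 (b leaves); pivot element 1/3.
Pivot on row 3; the z-row RHS becomes 115 − (-5)·1 = 120.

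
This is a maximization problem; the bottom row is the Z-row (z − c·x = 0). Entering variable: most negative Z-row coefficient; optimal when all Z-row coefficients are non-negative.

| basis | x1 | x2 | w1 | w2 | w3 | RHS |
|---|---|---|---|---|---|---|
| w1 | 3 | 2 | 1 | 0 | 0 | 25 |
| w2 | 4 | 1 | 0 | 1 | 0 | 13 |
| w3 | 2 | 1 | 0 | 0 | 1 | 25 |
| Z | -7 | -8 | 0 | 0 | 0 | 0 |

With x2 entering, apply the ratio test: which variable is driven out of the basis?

w1

Column x2 entries and ratios — w1: 25/2 = 25/2; w2: 13/1 = 13; w3: 25/1 = 25.
Smallest ratio is 25/2 in the row of w1, so w1 leaves.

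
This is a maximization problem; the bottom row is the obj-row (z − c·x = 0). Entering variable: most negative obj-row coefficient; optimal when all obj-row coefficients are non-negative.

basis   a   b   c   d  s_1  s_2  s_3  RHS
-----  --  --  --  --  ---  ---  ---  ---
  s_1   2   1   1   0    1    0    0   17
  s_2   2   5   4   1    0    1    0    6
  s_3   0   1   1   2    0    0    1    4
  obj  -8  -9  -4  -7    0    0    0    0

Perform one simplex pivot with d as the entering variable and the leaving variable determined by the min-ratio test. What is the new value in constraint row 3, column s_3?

Ratio test on column d — row 1: entry 0 ≤ 0; row 2: 6/1 = 6; row 3: 4/2 = 2. Minimum is 2 at row 3 (s_3 leaves); pivot element 2.
Divide row 3 by 2; eliminate column d from the other rows.
In the new row 3, the s_3 entry is the old entry divided by the pivot: 1/2 = 1/2.

1/2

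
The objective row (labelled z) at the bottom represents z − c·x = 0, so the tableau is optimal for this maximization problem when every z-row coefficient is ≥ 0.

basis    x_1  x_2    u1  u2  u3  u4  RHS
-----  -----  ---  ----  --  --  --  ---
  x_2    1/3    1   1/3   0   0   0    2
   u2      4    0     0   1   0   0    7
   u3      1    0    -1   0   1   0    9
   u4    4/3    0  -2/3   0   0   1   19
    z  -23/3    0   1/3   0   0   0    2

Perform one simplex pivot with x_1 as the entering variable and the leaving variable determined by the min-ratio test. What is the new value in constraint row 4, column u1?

-2/3

Ratio test on column x_1 — row 1: 2/(1/3) = 6; row 2: 7/4 = 7/4; row 3: 9/1 = 9; row 4: 19/(4/3) = 57/4. Minimum is 7/4 at row 2 (u2 leaves); pivot element 4.
Divide row 2 by 4; eliminate column x_1 from the other rows.
Row 4 update in column u1: -2/3 − (4/3)·0 = -2/3.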